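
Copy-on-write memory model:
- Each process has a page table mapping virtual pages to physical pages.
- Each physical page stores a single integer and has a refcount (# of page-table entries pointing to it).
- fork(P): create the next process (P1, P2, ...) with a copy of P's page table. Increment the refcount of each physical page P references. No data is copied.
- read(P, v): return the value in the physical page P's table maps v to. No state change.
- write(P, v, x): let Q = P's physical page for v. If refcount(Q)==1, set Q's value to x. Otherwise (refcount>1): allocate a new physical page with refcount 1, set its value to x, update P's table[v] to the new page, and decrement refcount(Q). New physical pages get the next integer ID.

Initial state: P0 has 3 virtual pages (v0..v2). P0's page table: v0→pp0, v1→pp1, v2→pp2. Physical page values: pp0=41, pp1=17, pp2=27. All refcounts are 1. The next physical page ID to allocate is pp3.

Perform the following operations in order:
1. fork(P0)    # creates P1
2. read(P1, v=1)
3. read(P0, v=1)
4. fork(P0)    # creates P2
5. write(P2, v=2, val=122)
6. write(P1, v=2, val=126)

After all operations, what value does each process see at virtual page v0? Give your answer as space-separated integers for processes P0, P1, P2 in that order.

Op 1: fork(P0) -> P1. 3 ppages; refcounts: pp0:2 pp1:2 pp2:2
Op 2: read(P1, v1) -> 17. No state change.
Op 3: read(P0, v1) -> 17. No state change.
Op 4: fork(P0) -> P2. 3 ppages; refcounts: pp0:3 pp1:3 pp2:3
Op 5: write(P2, v2, 122). refcount(pp2)=3>1 -> COPY to pp3. 4 ppages; refcounts: pp0:3 pp1:3 pp2:2 pp3:1
Op 6: write(P1, v2, 126). refcount(pp2)=2>1 -> COPY to pp4. 5 ppages; refcounts: pp0:3 pp1:3 pp2:1 pp3:1 pp4:1
P0: v0 -> pp0 = 41
P1: v0 -> pp0 = 41
P2: v0 -> pp0 = 41

Answer: 41 41 41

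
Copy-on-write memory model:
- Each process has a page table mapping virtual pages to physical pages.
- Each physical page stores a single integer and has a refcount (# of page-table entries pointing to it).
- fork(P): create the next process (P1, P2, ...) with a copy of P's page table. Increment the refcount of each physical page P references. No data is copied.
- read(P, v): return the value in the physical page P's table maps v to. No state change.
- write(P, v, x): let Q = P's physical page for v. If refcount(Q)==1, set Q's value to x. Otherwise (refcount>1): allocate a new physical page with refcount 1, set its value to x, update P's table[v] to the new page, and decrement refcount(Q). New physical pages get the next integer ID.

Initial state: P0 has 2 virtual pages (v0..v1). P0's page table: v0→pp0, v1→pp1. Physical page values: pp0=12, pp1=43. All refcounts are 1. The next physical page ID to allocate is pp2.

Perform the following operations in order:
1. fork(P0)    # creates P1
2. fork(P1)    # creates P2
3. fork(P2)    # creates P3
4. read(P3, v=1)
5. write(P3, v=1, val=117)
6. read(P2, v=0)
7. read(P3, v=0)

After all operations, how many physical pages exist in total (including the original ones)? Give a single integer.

Op 1: fork(P0) -> P1. 2 ppages; refcounts: pp0:2 pp1:2
Op 2: fork(P1) -> P2. 2 ppages; refcounts: pp0:3 pp1:3
Op 3: fork(P2) -> P3. 2 ppages; refcounts: pp0:4 pp1:4
Op 4: read(P3, v1) -> 43. No state change.
Op 5: write(P3, v1, 117). refcount(pp1)=4>1 -> COPY to pp2. 3 ppages; refcounts: pp0:4 pp1:3 pp2:1
Op 6: read(P2, v0) -> 12. No state change.
Op 7: read(P3, v0) -> 12. No state change.

Answer: 3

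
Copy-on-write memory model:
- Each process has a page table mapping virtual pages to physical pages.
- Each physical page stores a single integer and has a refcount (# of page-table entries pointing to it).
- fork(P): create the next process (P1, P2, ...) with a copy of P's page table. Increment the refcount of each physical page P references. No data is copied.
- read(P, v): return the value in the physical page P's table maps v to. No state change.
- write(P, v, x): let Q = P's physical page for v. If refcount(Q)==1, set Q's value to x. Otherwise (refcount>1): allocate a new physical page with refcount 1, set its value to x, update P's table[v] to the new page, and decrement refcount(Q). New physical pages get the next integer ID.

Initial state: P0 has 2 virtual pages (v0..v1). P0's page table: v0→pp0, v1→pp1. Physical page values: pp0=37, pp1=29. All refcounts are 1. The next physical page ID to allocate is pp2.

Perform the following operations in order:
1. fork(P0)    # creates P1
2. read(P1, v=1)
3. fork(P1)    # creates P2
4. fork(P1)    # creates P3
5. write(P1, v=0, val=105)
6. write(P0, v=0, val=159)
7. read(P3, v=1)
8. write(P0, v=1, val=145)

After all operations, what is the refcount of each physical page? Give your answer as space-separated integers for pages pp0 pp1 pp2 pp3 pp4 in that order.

Answer: 2 3 1 1 1

Derivation:
Op 1: fork(P0) -> P1. 2 ppages; refcounts: pp0:2 pp1:2
Op 2: read(P1, v1) -> 29. No state change.
Op 3: fork(P1) -> P2. 2 ppages; refcounts: pp0:3 pp1:3
Op 4: fork(P1) -> P3. 2 ppages; refcounts: pp0:4 pp1:4
Op 5: write(P1, v0, 105). refcount(pp0)=4>1 -> COPY to pp2. 3 ppages; refcounts: pp0:3 pp1:4 pp2:1
Op 6: write(P0, v0, 159). refcount(pp0)=3>1 -> COPY to pp3. 4 ppages; refcounts: pp0:2 pp1:4 pp2:1 pp3:1
Op 7: read(P3, v1) -> 29. No state change.
Op 8: write(P0, v1, 145). refcount(pp1)=4>1 -> COPY to pp4. 5 ppages; refcounts: pp0:2 pp1:3 pp2:1 pp3:1 pp4:1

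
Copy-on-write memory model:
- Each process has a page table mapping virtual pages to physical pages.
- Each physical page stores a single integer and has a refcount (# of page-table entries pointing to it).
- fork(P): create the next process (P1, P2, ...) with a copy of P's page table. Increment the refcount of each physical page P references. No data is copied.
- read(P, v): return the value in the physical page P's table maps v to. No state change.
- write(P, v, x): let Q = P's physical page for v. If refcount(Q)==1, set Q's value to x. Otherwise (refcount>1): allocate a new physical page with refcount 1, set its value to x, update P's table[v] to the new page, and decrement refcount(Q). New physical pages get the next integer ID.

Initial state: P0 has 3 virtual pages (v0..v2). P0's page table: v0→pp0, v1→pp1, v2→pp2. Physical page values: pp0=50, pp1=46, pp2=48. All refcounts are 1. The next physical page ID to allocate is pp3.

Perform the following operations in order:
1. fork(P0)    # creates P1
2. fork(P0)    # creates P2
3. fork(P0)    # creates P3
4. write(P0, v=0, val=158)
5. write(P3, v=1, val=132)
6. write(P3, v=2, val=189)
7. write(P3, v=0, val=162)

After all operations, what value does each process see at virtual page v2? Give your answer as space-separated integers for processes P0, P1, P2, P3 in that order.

Answer: 48 48 48 189

Derivation:
Op 1: fork(P0) -> P1. 3 ppages; refcounts: pp0:2 pp1:2 pp2:2
Op 2: fork(P0) -> P2. 3 ppages; refcounts: pp0:3 pp1:3 pp2:3
Op 3: fork(P0) -> P3. 3 ppages; refcounts: pp0:4 pp1:4 pp2:4
Op 4: write(P0, v0, 158). refcount(pp0)=4>1 -> COPY to pp3. 4 ppages; refcounts: pp0:3 pp1:4 pp2:4 pp3:1
Op 5: write(P3, v1, 132). refcount(pp1)=4>1 -> COPY to pp4. 5 ppages; refcounts: pp0:3 pp1:3 pp2:4 pp3:1 pp4:1
Op 6: write(P3, v2, 189). refcount(pp2)=4>1 -> COPY to pp5. 6 ppages; refcounts: pp0:3 pp1:3 pp2:3 pp3:1 pp4:1 pp5:1
Op 7: write(P3, v0, 162). refcount(pp0)=3>1 -> COPY to pp6. 7 ppages; refcounts: pp0:2 pp1:3 pp2:3 pp3:1 pp4:1 pp5:1 pp6:1
P0: v2 -> pp2 = 48
P1: v2 -> pp2 = 48
P2: v2 -> pp2 = 48
P3: v2 -> pp5 = 189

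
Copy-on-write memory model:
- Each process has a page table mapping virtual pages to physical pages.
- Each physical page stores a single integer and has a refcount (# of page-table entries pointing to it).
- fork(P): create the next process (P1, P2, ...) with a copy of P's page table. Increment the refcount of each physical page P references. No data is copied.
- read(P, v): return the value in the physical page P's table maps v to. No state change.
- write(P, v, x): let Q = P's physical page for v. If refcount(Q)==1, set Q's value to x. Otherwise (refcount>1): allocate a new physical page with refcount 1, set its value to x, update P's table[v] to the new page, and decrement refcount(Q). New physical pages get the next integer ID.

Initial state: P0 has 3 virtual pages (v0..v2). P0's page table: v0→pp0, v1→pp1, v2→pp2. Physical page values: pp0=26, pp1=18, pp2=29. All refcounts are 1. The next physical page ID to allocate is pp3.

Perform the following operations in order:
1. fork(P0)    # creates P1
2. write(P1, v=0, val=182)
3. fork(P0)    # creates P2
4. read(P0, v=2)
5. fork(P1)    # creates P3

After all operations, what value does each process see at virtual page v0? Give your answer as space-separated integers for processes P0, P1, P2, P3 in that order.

Answer: 26 182 26 182

Derivation:
Op 1: fork(P0) -> P1. 3 ppages; refcounts: pp0:2 pp1:2 pp2:2
Op 2: write(P1, v0, 182). refcount(pp0)=2>1 -> COPY to pp3. 4 ppages; refcounts: pp0:1 pp1:2 pp2:2 pp3:1
Op 3: fork(P0) -> P2. 4 ppages; refcounts: pp0:2 pp1:3 pp2:3 pp3:1
Op 4: read(P0, v2) -> 29. No state change.
Op 5: fork(P1) -> P3. 4 ppages; refcounts: pp0:2 pp1:4 pp2:4 pp3:2
P0: v0 -> pp0 = 26
P1: v0 -> pp3 = 182
P2: v0 -> pp0 = 26
P3: v0 -> pp3 = 182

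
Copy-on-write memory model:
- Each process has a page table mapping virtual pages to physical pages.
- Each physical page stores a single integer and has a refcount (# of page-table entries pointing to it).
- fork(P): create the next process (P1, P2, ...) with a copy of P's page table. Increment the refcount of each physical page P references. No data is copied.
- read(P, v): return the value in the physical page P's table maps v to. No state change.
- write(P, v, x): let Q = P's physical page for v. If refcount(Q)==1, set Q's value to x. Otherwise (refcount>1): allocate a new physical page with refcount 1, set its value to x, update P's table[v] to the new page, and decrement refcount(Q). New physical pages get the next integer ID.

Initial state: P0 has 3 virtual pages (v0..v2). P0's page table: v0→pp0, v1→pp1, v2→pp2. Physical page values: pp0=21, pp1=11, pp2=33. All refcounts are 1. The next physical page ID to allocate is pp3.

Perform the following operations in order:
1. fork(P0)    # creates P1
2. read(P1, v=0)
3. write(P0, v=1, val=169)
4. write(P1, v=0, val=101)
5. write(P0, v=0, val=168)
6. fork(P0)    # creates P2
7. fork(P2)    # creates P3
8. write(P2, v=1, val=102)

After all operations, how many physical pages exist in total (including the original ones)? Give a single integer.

Answer: 6

Derivation:
Op 1: fork(P0) -> P1. 3 ppages; refcounts: pp0:2 pp1:2 pp2:2
Op 2: read(P1, v0) -> 21. No state change.
Op 3: write(P0, v1, 169). refcount(pp1)=2>1 -> COPY to pp3. 4 ppages; refcounts: pp0:2 pp1:1 pp2:2 pp3:1
Op 4: write(P1, v0, 101). refcount(pp0)=2>1 -> COPY to pp4. 5 ppages; refcounts: pp0:1 pp1:1 pp2:2 pp3:1 pp4:1
Op 5: write(P0, v0, 168). refcount(pp0)=1 -> write in place. 5 ppages; refcounts: pp0:1 pp1:1 pp2:2 pp3:1 pp4:1
Op 6: fork(P0) -> P2. 5 ppages; refcounts: pp0:2 pp1:1 pp2:3 pp3:2 pp4:1
Op 7: fork(P2) -> P3. 5 ppages; refcounts: pp0:3 pp1:1 pp2:4 pp3:3 pp4:1
Op 8: write(P2, v1, 102). refcount(pp3)=3>1 -> COPY to pp5. 6 ppages; refcounts: pp0:3 pp1:1 pp2:4 pp3:2 pp4:1 pp5:1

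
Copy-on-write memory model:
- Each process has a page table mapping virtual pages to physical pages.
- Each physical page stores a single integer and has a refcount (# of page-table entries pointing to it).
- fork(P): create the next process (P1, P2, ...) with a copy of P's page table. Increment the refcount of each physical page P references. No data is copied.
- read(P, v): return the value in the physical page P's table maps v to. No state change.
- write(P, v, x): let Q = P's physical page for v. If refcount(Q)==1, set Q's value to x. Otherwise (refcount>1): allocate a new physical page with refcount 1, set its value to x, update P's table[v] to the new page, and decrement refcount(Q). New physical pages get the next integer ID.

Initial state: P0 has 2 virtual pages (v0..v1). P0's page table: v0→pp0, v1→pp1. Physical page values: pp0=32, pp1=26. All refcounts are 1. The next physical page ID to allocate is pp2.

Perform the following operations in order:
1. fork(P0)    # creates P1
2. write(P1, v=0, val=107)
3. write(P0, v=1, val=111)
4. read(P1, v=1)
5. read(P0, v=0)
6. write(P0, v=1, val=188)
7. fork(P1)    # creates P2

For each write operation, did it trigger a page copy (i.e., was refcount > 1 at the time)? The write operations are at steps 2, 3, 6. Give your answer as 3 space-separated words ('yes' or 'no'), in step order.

Op 1: fork(P0) -> P1. 2 ppages; refcounts: pp0:2 pp1:2
Op 2: write(P1, v0, 107). refcount(pp0)=2>1 -> COPY to pp2. 3 ppages; refcounts: pp0:1 pp1:2 pp2:1
Op 3: write(P0, v1, 111). refcount(pp1)=2>1 -> COPY to pp3. 4 ppages; refcounts: pp0:1 pp1:1 pp2:1 pp3:1
Op 4: read(P1, v1) -> 26. No state change.
Op 5: read(P0, v0) -> 32. No state change.
Op 6: write(P0, v1, 188). refcount(pp3)=1 -> write in place. 4 ppages; refcounts: pp0:1 pp1:1 pp2:1 pp3:1
Op 7: fork(P1) -> P2. 4 ppages; refcounts: pp0:1 pp1:2 pp2:2 pp3:1

yes yes no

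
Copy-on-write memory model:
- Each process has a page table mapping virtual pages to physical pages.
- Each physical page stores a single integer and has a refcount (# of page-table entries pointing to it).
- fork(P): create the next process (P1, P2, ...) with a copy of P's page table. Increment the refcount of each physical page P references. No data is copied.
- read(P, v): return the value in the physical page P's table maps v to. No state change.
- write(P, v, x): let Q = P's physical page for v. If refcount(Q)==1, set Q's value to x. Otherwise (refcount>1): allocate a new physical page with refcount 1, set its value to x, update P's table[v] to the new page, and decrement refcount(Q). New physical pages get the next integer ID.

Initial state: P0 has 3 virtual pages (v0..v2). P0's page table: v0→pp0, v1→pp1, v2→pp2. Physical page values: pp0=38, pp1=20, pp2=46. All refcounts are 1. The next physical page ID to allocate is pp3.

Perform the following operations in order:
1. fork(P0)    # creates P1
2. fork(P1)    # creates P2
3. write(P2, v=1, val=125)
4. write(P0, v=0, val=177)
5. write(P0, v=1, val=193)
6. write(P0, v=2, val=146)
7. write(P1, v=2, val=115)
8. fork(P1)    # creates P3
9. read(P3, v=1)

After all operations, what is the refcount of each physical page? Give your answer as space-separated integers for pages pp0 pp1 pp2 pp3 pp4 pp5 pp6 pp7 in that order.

Answer: 3 2 1 1 1 1 1 2

Derivation:
Op 1: fork(P0) -> P1. 3 ppages; refcounts: pp0:2 pp1:2 pp2:2
Op 2: fork(P1) -> P2. 3 ppages; refcounts: pp0:3 pp1:3 pp2:3
Op 3: write(P2, v1, 125). refcount(pp1)=3>1 -> COPY to pp3. 4 ppages; refcounts: pp0:3 pp1:2 pp2:3 pp3:1
Op 4: write(P0, v0, 177). refcount(pp0)=3>1 -> COPY to pp4. 5 ppages; refcounts: pp0:2 pp1:2 pp2:3 pp3:1 pp4:1
Op 5: write(P0, v1, 193). refcount(pp1)=2>1 -> COPY to pp5. 6 ppages; refcounts: pp0:2 pp1:1 pp2:3 pp3:1 pp4:1 pp5:1
Op 6: write(P0, v2, 146). refcount(pp2)=3>1 -> COPY to pp6. 7 ppages; refcounts: pp0:2 pp1:1 pp2:2 pp3:1 pp4:1 pp5:1 pp6:1
Op 7: write(P1, v2, 115). refcount(pp2)=2>1 -> COPY to pp7. 8 ppages; refcounts: pp0:2 pp1:1 pp2:1 pp3:1 pp4:1 pp5:1 pp6:1 pp7:1
Op 8: fork(P1) -> P3. 8 ppages; refcounts: pp0:3 pp1:2 pp2:1 pp3:1 pp4:1 pp5:1 pp6:1 pp7:2
Op 9: read(P3, v1) -> 20. No state change.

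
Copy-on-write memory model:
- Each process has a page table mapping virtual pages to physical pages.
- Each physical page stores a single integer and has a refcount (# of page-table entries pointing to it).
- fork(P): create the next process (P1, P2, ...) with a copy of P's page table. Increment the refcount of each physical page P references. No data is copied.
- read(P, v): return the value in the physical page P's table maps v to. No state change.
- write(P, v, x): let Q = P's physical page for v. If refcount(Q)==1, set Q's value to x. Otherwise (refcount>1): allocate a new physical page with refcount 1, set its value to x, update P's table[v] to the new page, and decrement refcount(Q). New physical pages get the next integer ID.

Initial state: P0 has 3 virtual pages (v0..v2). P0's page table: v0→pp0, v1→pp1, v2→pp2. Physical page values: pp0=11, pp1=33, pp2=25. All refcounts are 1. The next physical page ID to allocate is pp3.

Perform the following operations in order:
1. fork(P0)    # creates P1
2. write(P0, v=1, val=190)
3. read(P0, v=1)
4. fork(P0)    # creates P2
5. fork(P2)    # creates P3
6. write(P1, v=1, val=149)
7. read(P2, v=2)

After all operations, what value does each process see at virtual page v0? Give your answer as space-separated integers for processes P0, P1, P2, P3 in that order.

Op 1: fork(P0) -> P1. 3 ppages; refcounts: pp0:2 pp1:2 pp2:2
Op 2: write(P0, v1, 190). refcount(pp1)=2>1 -> COPY to pp3. 4 ppages; refcounts: pp0:2 pp1:1 pp2:2 pp3:1
Op 3: read(P0, v1) -> 190. No state change.
Op 4: fork(P0) -> P2. 4 ppages; refcounts: pp0:3 pp1:1 pp2:3 pp3:2
Op 5: fork(P2) -> P3. 4 ppages; refcounts: pp0:4 pp1:1 pp2:4 pp3:3
Op 6: write(P1, v1, 149). refcount(pp1)=1 -> write in place. 4 ppages; refcounts: pp0:4 pp1:1 pp2:4 pp3:3
Op 7: read(P2, v2) -> 25. No state change.
P0: v0 -> pp0 = 11
P1: v0 -> pp0 = 11
P2: v0 -> pp0 = 11
P3: v0 -> pp0 = 11

Answer: 11 11 11 11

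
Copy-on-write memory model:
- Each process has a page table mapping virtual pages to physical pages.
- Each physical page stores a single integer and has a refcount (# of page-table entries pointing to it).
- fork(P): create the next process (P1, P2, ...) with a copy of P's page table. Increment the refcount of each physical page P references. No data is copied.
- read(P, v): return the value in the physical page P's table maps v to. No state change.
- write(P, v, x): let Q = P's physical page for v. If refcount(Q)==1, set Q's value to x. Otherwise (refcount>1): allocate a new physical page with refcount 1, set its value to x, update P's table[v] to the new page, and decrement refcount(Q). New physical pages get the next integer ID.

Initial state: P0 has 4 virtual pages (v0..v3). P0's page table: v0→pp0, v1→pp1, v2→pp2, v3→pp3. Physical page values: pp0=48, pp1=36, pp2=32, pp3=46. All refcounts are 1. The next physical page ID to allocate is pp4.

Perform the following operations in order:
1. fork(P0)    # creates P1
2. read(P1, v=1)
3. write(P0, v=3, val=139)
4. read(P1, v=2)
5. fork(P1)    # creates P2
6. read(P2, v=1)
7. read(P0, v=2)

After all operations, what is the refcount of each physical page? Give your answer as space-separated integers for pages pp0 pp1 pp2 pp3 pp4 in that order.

Answer: 3 3 3 2 1

Derivation:
Op 1: fork(P0) -> P1. 4 ppages; refcounts: pp0:2 pp1:2 pp2:2 pp3:2
Op 2: read(P1, v1) -> 36. No state change.
Op 3: write(P0, v3, 139). refcount(pp3)=2>1 -> COPY to pp4. 5 ppages; refcounts: pp0:2 pp1:2 pp2:2 pp3:1 pp4:1
Op 4: read(P1, v2) -> 32. No state change.
Op 5: fork(P1) -> P2. 5 ppages; refcounts: pp0:3 pp1:3 pp2:3 pp3:2 pp4:1
Op 6: read(P2, v1) -> 36. No state change.
Op 7: read(P0, v2) -> 32. No state change.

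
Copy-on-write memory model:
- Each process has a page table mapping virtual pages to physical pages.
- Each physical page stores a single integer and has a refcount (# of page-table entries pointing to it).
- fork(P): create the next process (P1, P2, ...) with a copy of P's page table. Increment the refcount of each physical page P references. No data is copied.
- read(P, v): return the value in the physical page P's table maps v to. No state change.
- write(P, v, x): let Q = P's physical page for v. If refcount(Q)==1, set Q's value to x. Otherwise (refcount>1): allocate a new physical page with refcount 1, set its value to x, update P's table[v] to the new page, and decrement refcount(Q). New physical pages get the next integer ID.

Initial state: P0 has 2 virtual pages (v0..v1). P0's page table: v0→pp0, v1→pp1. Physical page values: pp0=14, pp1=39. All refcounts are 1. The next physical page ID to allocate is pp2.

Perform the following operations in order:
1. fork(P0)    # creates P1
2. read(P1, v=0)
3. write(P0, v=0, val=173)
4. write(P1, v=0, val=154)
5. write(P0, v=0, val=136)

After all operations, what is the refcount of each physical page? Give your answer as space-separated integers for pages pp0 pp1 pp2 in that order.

Answer: 1 2 1

Derivation:
Op 1: fork(P0) -> P1. 2 ppages; refcounts: pp0:2 pp1:2
Op 2: read(P1, v0) -> 14. No state change.
Op 3: write(P0, v0, 173). refcount(pp0)=2>1 -> COPY to pp2. 3 ppages; refcounts: pp0:1 pp1:2 pp2:1
Op 4: write(P1, v0, 154). refcount(pp0)=1 -> write in place. 3 ppages; refcounts: pp0:1 pp1:2 pp2:1
Op 5: write(P0, v0, 136). refcount(pp2)=1 -> write in place. 3 ppages; refcounts: pp0:1 pp1:2 pp2:1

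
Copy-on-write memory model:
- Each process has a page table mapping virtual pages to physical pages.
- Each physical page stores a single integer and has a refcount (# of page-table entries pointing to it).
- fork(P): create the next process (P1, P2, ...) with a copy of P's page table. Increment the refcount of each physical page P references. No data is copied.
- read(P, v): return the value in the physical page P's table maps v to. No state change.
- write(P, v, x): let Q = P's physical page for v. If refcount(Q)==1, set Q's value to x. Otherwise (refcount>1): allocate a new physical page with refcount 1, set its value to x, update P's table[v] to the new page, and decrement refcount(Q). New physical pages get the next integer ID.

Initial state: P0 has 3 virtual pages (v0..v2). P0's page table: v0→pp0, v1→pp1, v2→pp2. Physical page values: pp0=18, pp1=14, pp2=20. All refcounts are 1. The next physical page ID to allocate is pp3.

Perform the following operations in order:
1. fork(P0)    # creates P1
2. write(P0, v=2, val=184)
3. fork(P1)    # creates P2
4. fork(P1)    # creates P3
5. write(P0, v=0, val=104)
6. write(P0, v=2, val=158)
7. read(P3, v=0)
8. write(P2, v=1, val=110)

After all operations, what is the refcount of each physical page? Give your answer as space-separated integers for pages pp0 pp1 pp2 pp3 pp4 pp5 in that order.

Answer: 3 3 3 1 1 1

Derivation:
Op 1: fork(P0) -> P1. 3 ppages; refcounts: pp0:2 pp1:2 pp2:2
Op 2: write(P0, v2, 184). refcount(pp2)=2>1 -> COPY to pp3. 4 ppages; refcounts: pp0:2 pp1:2 pp2:1 pp3:1
Op 3: fork(P1) -> P2. 4 ppages; refcounts: pp0:3 pp1:3 pp2:2 pp3:1
Op 4: fork(P1) -> P3. 4 ppages; refcounts: pp0:4 pp1:4 pp2:3 pp3:1
Op 5: write(P0, v0, 104). refcount(pp0)=4>1 -> COPY to pp4. 5 ppages; refcounts: pp0:3 pp1:4 pp2:3 pp3:1 pp4:1
Op 6: write(P0, v2, 158). refcount(pp3)=1 -> write in place. 5 ppages; refcounts: pp0:3 pp1:4 pp2:3 pp3:1 pp4:1
Op 7: read(P3, v0) -> 18. No state change.
Op 8: write(P2, v1, 110). refcount(pp1)=4>1 -> COPY to pp5. 6 ppages; refcounts: pp0:3 pp1:3 pp2:3 pp3:1 pp4:1 pp5:1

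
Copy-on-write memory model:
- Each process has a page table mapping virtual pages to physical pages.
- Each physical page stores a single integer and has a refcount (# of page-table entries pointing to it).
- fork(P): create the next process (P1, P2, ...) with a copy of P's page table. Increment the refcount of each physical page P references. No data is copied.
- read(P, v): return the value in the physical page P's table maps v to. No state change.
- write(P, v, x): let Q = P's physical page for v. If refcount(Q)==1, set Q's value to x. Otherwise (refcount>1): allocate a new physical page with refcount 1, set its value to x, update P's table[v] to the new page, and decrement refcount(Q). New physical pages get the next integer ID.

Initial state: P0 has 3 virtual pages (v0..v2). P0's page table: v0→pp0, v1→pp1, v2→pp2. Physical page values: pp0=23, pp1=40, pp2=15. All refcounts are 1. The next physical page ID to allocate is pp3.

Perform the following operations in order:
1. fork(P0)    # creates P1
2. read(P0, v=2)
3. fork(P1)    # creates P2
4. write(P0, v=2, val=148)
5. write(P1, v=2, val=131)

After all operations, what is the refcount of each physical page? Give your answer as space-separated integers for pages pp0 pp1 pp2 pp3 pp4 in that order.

Answer: 3 3 1 1 1

Derivation:
Op 1: fork(P0) -> P1. 3 ppages; refcounts: pp0:2 pp1:2 pp2:2
Op 2: read(P0, v2) -> 15. No state change.
Op 3: fork(P1) -> P2. 3 ppages; refcounts: pp0:3 pp1:3 pp2:3
Op 4: write(P0, v2, 148). refcount(pp2)=3>1 -> COPY to pp3. 4 ppages; refcounts: pp0:3 pp1:3 pp2:2 pp3:1
Op 5: write(P1, v2, 131). refcount(pp2)=2>1 -> COPY to pp4. 5 ppages; refcounts: pp0:3 pp1:3 pp2:1 pp3:1 pp4:1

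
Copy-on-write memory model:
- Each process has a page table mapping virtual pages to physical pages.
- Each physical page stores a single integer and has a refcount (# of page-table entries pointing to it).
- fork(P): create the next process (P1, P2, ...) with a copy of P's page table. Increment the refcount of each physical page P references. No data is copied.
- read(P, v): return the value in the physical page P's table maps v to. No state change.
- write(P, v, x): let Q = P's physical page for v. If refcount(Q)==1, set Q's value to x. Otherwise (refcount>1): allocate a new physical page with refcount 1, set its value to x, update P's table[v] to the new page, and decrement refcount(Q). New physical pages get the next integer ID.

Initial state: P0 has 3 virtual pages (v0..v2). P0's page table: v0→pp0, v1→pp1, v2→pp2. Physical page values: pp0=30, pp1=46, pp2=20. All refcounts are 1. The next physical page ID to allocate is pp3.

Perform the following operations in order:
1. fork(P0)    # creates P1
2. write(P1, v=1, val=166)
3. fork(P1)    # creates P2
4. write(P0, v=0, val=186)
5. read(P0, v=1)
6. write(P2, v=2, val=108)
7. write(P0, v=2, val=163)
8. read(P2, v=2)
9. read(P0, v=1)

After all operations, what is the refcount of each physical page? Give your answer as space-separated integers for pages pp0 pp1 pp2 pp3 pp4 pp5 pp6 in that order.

Answer: 2 1 1 2 1 1 1

Derivation:
Op 1: fork(P0) -> P1. 3 ppages; refcounts: pp0:2 pp1:2 pp2:2
Op 2: write(P1, v1, 166). refcount(pp1)=2>1 -> COPY to pp3. 4 ppages; refcounts: pp0:2 pp1:1 pp2:2 pp3:1
Op 3: fork(P1) -> P2. 4 ppages; refcounts: pp0:3 pp1:1 pp2:3 pp3:2
Op 4: write(P0, v0, 186). refcount(pp0)=3>1 -> COPY to pp4. 5 ppages; refcounts: pp0:2 pp1:1 pp2:3 pp3:2 pp4:1
Op 5: read(P0, v1) -> 46. No state change.
Op 6: write(P2, v2, 108). refcount(pp2)=3>1 -> COPY to pp5. 6 ppages; refcounts: pp0:2 pp1:1 pp2:2 pp3:2 pp4:1 pp5:1
Op 7: write(P0, v2, 163). refcount(pp2)=2>1 -> COPY to pp6. 7 ppages; refcounts: pp0:2 pp1:1 pp2:1 pp3:2 pp4:1 pp5:1 pp6:1
Op 8: read(P2, v2) -> 108. No state change.
Op 9: read(P0, v1) -> 46. No state change.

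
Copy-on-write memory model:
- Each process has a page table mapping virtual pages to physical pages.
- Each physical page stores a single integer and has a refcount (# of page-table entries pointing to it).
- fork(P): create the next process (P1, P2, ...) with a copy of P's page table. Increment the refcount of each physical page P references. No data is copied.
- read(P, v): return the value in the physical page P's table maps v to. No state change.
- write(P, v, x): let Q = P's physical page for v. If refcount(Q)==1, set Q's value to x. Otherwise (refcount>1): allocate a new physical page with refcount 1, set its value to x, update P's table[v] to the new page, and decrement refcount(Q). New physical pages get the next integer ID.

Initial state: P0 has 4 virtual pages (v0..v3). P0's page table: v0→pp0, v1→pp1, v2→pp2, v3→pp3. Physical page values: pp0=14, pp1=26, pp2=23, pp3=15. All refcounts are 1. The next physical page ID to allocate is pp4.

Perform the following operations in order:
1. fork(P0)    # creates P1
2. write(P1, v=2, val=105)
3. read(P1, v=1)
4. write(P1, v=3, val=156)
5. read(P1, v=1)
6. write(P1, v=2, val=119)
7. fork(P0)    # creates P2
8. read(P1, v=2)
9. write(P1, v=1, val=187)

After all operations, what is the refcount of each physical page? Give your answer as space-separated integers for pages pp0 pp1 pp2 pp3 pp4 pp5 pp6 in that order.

Answer: 3 2 2 2 1 1 1

Derivation:
Op 1: fork(P0) -> P1. 4 ppages; refcounts: pp0:2 pp1:2 pp2:2 pp3:2
Op 2: write(P1, v2, 105). refcount(pp2)=2>1 -> COPY to pp4. 5 ppages; refcounts: pp0:2 pp1:2 pp2:1 pp3:2 pp4:1
Op 3: read(P1, v1) -> 26. No state change.
Op 4: write(P1, v3, 156). refcount(pp3)=2>1 -> COPY to pp5. 6 ppages; refcounts: pp0:2 pp1:2 pp2:1 pp3:1 pp4:1 pp5:1
Op 5: read(P1, v1) -> 26. No state change.
Op 6: write(P1, v2, 119). refcount(pp4)=1 -> write in place. 6 ppages; refcounts: pp0:2 pp1:2 pp2:1 pp3:1 pp4:1 pp5:1
Op 7: fork(P0) -> P2. 6 ppages; refcounts: pp0:3 pp1:3 pp2:2 pp3:2 pp4:1 pp5:1
Op 8: read(P1, v2) -> 119. No state change.
Op 9: write(P1, v1, 187). refcount(pp1)=3>1 -> COPY to pp6. 7 ppages; refcounts: pp0:3 pp1:2 pp2:2 pp3:2 pp4:1 pp5:1 pp6:1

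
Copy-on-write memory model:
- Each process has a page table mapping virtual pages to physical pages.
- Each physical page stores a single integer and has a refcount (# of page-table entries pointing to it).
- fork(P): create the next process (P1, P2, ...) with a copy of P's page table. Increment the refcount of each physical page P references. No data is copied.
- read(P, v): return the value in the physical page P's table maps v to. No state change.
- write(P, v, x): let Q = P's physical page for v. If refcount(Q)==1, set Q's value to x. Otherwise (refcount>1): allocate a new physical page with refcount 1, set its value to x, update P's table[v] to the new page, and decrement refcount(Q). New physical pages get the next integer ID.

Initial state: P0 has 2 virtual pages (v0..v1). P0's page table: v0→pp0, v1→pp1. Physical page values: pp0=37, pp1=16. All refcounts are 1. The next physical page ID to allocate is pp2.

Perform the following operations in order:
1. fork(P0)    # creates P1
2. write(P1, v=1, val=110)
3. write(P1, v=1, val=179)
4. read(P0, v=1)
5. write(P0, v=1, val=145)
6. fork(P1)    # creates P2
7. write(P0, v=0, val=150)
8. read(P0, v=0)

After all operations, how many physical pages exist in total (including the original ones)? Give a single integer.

Op 1: fork(P0) -> P1. 2 ppages; refcounts: pp0:2 pp1:2
Op 2: write(P1, v1, 110). refcount(pp1)=2>1 -> COPY to pp2. 3 ppages; refcounts: pp0:2 pp1:1 pp2:1
Op 3: write(P1, v1, 179). refcount(pp2)=1 -> write in place. 3 ppages; refcounts: pp0:2 pp1:1 pp2:1
Op 4: read(P0, v1) -> 16. No state change.
Op 5: write(P0, v1, 145). refcount(pp1)=1 -> write in place. 3 ppages; refcounts: pp0:2 pp1:1 pp2:1
Op 6: fork(P1) -> P2. 3 ppages; refcounts: pp0:3 pp1:1 pp2:2
Op 7: write(P0, v0, 150). refcount(pp0)=3>1 -> COPY to pp3. 4 ppages; refcounts: pp0:2 pp1:1 pp2:2 pp3:1
Op 8: read(P0, v0) -> 150. No state change.

Answer: 4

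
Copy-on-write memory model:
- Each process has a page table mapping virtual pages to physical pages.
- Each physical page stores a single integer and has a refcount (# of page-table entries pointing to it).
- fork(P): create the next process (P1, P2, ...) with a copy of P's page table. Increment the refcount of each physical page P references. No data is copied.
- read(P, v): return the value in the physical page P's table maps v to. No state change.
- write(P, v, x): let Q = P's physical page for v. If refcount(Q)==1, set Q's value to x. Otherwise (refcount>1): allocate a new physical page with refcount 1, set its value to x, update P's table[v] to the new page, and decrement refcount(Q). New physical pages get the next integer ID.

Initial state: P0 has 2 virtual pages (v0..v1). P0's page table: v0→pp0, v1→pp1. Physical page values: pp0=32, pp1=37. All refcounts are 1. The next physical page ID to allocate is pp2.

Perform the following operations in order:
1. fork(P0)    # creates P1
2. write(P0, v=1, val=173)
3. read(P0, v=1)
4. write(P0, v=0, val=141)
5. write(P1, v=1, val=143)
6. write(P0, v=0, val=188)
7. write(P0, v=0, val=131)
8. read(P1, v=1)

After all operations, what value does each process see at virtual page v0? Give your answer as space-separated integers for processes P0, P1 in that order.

Answer: 131 32

Derivation:
Op 1: fork(P0) -> P1. 2 ppages; refcounts: pp0:2 pp1:2
Op 2: write(P0, v1, 173). refcount(pp1)=2>1 -> COPY to pp2. 3 ppages; refcounts: pp0:2 pp1:1 pp2:1
Op 3: read(P0, v1) -> 173. No state change.
Op 4: write(P0, v0, 141). refcount(pp0)=2>1 -> COPY to pp3. 4 ppages; refcounts: pp0:1 pp1:1 pp2:1 pp3:1
Op 5: write(P1, v1, 143). refcount(pp1)=1 -> write in place. 4 ppages; refcounts: pp0:1 pp1:1 pp2:1 pp3:1
Op 6: write(P0, v0, 188). refcount(pp3)=1 -> write in place. 4 ppages; refcounts: pp0:1 pp1:1 pp2:1 pp3:1
Op 7: write(P0, v0, 131). refcount(pp3)=1 -> write in place. 4 ppages; refcounts: pp0:1 pp1:1 pp2:1 pp3:1
Op 8: read(P1, v1) -> 143. No state change.
P0: v0 -> pp3 = 131
P1: v0 -> pp0 = 32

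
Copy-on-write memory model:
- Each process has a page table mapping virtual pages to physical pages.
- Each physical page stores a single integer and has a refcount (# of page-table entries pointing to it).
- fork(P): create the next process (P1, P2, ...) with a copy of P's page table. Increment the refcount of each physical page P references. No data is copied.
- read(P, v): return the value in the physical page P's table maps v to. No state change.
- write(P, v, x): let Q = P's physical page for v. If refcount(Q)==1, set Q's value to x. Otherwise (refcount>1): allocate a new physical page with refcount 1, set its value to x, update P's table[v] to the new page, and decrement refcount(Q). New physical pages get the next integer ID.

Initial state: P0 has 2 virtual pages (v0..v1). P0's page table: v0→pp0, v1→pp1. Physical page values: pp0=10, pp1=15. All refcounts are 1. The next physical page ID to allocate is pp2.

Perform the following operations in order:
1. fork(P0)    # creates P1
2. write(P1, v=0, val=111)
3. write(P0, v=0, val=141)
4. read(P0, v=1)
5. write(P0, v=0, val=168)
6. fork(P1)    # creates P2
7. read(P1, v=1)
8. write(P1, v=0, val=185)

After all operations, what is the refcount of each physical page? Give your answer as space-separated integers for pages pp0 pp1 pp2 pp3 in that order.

Op 1: fork(P0) -> P1. 2 ppages; refcounts: pp0:2 pp1:2
Op 2: write(P1, v0, 111). refcount(pp0)=2>1 -> COPY to pp2. 3 ppages; refcounts: pp0:1 pp1:2 pp2:1
Op 3: write(P0, v0, 141). refcount(pp0)=1 -> write in place. 3 ppages; refcounts: pp0:1 pp1:2 pp2:1
Op 4: read(P0, v1) -> 15. No state change.
Op 5: write(P0, v0, 168). refcount(pp0)=1 -> write in place. 3 ppages; refcounts: pp0:1 pp1:2 pp2:1
Op 6: fork(P1) -> P2. 3 ppages; refcounts: pp0:1 pp1:3 pp2:2
Op 7: read(P1, v1) -> 15. No state change.
Op 8: write(P1, v0, 185). refcount(pp2)=2>1 -> COPY to pp3. 4 ppages; refcounts: pp0:1 pp1:3 pp2:1 pp3:1

Answer: 1 3 1 1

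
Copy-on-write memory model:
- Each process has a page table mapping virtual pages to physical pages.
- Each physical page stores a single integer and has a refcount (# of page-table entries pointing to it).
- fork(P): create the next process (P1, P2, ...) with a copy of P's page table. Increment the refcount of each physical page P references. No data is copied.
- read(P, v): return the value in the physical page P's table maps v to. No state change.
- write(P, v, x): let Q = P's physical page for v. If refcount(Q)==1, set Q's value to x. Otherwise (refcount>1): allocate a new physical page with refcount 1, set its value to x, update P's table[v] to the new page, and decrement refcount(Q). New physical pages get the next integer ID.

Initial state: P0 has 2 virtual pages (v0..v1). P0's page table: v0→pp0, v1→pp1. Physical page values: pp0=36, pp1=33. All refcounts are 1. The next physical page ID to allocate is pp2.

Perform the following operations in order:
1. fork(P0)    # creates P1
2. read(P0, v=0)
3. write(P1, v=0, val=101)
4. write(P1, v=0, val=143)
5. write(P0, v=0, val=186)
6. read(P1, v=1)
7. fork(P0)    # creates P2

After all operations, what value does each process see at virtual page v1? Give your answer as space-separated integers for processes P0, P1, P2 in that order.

Answer: 33 33 33

Derivation:
Op 1: fork(P0) -> P1. 2 ppages; refcounts: pp0:2 pp1:2
Op 2: read(P0, v0) -> 36. No state change.
Op 3: write(P1, v0, 101). refcount(pp0)=2>1 -> COPY to pp2. 3 ppages; refcounts: pp0:1 pp1:2 pp2:1
Op 4: write(P1, v0, 143). refcount(pp2)=1 -> write in place. 3 ppages; refcounts: pp0:1 pp1:2 pp2:1
Op 5: write(P0, v0, 186). refcount(pp0)=1 -> write in place. 3 ppages; refcounts: pp0:1 pp1:2 pp2:1
Op 6: read(P1, v1) -> 33. No state change.
Op 7: fork(P0) -> P2. 3 ppages; refcounts: pp0:2 pp1:3 pp2:1
P0: v1 -> pp1 = 33
P1: v1 -> pp1 = 33
P2: v1 -> pp1 = 33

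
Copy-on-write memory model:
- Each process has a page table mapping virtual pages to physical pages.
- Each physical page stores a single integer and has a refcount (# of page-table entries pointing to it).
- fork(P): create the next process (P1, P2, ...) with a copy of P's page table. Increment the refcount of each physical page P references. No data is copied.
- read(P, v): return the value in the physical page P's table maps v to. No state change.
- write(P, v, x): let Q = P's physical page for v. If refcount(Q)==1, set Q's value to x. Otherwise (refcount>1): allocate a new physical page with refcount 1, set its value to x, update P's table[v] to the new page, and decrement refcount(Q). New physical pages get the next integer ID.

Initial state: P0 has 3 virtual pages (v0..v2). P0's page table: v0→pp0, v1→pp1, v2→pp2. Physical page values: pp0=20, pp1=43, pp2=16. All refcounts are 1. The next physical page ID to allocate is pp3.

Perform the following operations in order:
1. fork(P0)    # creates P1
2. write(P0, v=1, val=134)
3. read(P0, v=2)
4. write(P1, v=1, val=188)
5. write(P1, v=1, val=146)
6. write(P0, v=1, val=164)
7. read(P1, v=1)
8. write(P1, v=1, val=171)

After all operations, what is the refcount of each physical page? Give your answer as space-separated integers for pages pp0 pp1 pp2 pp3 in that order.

Op 1: fork(P0) -> P1. 3 ppages; refcounts: pp0:2 pp1:2 pp2:2
Op 2: write(P0, v1, 134). refcount(pp1)=2>1 -> COPY to pp3. 4 ppages; refcounts: pp0:2 pp1:1 pp2:2 pp3:1
Op 3: read(P0, v2) -> 16. No state change.
Op 4: write(P1, v1, 188). refcount(pp1)=1 -> write in place. 4 ppages; refcounts: pp0:2 pp1:1 pp2:2 pp3:1
Op 5: write(P1, v1, 146). refcount(pp1)=1 -> write in place. 4 ppages; refcounts: pp0:2 pp1:1 pp2:2 pp3:1
Op 6: write(P0, v1, 164). refcount(pp3)=1 -> write in place. 4 ppages; refcounts: pp0:2 pp1:1 pp2:2 pp3:1
Op 7: read(P1, v1) -> 146. No state change.
Op 8: write(P1, v1, 171). refcount(pp1)=1 -> write in place. 4 ppages; refcounts: pp0:2 pp1:1 pp2:2 pp3:1

Answer: 2 1 2 1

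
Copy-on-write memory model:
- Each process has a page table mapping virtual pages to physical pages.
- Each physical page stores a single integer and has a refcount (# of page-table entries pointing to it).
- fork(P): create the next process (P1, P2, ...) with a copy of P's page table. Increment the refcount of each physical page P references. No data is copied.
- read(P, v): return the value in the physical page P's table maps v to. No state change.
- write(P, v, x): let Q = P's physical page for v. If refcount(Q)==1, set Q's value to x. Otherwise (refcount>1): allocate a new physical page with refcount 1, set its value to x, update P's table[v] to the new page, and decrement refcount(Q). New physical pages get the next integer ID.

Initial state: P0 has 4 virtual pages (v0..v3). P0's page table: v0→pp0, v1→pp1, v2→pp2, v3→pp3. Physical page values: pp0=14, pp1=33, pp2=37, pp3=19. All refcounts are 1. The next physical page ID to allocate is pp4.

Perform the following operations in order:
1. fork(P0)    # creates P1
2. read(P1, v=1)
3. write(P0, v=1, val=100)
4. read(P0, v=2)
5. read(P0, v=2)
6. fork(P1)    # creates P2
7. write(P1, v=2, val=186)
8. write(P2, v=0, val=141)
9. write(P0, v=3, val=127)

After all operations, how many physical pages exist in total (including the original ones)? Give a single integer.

Answer: 8

Derivation:
Op 1: fork(P0) -> P1. 4 ppages; refcounts: pp0:2 pp1:2 pp2:2 pp3:2
Op 2: read(P1, v1) -> 33. No state change.
Op 3: write(P0, v1, 100). refcount(pp1)=2>1 -> COPY to pp4. 5 ppages; refcounts: pp0:2 pp1:1 pp2:2 pp3:2 pp4:1
Op 4: read(P0, v2) -> 37. No state change.
Op 5: read(P0, v2) -> 37. No state change.
Op 6: fork(P1) -> P2. 5 ppages; refcounts: pp0:3 pp1:2 pp2:3 pp3:3 pp4:1
Op 7: write(P1, v2, 186). refcount(pp2)=3>1 -> COPY to pp5. 6 ppages; refcounts: pp0:3 pp1:2 pp2:2 pp3:3 pp4:1 pp5:1
Op 8: write(P2, v0, 141). refcount(pp0)=3>1 -> COPY to pp6. 7 ppages; refcounts: pp0:2 pp1:2 pp2:2 pp3:3 pp4:1 pp5:1 pp6:1
Op 9: write(P0, v3, 127). refcount(pp3)=3>1 -> COPY to pp7. 8 ppages; refcounts: pp0:2 pp1:2 pp2:2 pp3:2 pp4:1 pp5:1 pp6:1 pp7:1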